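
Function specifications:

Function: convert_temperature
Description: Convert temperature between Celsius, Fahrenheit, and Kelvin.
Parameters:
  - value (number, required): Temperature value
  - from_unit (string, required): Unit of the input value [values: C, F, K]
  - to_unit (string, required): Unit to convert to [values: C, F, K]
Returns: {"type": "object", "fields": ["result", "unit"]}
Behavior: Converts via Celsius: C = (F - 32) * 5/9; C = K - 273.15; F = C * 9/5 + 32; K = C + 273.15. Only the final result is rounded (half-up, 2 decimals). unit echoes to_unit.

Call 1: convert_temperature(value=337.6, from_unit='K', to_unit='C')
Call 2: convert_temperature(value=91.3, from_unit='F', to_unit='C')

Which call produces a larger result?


Call 1:
  To C: 337.6 - 273.15 = 64.45
  Target is C: 64.45
  Round to 2 decimals: 64.45
  -> 64.45 C
Call 2:
  To C: (91.3 - 32) * 5/9 = 32.944444
  Target is C: 32.944444
  Round to 2 decimals: 32.94
  -> 32.94 C
Call 1 (64.45 C)


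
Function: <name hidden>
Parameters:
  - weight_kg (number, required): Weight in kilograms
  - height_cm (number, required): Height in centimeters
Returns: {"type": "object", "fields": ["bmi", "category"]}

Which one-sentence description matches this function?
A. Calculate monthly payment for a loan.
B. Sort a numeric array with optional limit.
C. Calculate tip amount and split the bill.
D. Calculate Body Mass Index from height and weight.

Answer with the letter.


Parameters weight_kg, height_cm and return ["bmi", "category"] fit: Calculate Body Mass Index from height and weight.
D


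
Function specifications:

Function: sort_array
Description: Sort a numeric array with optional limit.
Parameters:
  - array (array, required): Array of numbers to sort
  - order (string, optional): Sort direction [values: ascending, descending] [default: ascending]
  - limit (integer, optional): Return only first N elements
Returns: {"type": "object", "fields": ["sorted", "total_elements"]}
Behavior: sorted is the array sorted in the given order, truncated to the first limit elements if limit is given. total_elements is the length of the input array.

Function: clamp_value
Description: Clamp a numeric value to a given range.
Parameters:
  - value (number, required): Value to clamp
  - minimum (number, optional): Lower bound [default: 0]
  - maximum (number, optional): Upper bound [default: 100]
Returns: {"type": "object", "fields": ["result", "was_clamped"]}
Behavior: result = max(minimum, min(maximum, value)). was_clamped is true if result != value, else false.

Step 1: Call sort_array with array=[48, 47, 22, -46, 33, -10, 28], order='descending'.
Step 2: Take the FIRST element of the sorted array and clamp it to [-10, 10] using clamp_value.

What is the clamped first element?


Step 1: sort_array(order=descending)
  sorted: [48, 47, 33, 28, 22, -10, -46]
  -> first element = 48
Step 2: clamp_value(value=48, minimum=-10, maximum=10)
  result = max(-10, min(10, 48)) = max(-10, 10) = 10
  was_clamped = (10 != 48) = true
  -> result = 10
10


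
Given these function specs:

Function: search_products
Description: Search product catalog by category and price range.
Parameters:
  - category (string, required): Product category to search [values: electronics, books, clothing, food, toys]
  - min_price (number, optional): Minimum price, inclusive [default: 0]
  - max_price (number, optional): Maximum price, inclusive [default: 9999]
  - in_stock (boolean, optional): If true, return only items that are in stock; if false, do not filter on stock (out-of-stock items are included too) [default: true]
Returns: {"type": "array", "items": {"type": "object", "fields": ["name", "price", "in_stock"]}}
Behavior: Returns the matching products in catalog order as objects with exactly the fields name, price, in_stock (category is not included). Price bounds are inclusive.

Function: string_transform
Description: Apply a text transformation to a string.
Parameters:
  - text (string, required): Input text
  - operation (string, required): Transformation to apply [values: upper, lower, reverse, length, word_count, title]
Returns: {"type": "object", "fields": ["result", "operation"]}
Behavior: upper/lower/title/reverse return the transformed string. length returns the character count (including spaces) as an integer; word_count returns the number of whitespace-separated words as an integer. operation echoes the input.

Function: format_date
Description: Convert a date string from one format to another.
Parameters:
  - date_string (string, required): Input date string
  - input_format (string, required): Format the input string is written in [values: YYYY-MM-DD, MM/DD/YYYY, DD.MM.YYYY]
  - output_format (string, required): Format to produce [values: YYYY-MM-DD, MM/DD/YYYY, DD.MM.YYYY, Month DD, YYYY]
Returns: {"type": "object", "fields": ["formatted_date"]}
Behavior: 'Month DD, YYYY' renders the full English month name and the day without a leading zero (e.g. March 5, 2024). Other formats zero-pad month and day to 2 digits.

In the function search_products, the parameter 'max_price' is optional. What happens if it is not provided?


The search_products spec declares:
  - max_price (number, optional): Maximum price, inclusive [default: 9999]
It defaults to 9999


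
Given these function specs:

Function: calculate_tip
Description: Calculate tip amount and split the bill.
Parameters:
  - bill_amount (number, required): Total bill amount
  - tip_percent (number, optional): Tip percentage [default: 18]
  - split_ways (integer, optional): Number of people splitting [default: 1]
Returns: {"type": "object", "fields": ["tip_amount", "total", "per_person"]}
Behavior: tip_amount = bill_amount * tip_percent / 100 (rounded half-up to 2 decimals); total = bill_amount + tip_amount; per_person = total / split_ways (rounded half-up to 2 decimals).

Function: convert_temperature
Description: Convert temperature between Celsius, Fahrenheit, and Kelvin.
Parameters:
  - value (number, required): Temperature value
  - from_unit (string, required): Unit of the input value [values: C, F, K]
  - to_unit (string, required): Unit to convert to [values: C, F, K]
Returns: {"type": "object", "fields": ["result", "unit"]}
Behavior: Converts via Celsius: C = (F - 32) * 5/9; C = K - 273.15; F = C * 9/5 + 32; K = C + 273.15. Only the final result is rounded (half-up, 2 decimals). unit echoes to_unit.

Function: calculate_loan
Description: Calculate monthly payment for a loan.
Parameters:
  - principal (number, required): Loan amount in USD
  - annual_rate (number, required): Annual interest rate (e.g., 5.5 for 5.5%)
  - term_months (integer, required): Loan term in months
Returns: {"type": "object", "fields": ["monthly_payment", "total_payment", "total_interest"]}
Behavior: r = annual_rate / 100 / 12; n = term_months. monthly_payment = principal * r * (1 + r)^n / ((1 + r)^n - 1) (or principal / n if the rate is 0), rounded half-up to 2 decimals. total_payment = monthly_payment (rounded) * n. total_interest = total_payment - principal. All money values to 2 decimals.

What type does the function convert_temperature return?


The convert_temperature spec declares Returns: {"type": "object", "fields": ["result", "unit"]}
Type:
object


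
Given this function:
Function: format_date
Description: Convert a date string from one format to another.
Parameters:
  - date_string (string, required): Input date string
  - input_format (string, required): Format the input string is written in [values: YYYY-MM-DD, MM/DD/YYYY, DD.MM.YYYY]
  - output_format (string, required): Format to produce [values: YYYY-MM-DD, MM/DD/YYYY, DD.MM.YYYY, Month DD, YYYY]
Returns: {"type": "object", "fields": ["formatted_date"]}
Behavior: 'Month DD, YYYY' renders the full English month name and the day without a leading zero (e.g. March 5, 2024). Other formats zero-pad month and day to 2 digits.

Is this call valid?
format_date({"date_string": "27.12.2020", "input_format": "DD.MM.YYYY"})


Checking required parameters...
Missing required parameter: output_format
Invalid - missing required parameter 'output_format'


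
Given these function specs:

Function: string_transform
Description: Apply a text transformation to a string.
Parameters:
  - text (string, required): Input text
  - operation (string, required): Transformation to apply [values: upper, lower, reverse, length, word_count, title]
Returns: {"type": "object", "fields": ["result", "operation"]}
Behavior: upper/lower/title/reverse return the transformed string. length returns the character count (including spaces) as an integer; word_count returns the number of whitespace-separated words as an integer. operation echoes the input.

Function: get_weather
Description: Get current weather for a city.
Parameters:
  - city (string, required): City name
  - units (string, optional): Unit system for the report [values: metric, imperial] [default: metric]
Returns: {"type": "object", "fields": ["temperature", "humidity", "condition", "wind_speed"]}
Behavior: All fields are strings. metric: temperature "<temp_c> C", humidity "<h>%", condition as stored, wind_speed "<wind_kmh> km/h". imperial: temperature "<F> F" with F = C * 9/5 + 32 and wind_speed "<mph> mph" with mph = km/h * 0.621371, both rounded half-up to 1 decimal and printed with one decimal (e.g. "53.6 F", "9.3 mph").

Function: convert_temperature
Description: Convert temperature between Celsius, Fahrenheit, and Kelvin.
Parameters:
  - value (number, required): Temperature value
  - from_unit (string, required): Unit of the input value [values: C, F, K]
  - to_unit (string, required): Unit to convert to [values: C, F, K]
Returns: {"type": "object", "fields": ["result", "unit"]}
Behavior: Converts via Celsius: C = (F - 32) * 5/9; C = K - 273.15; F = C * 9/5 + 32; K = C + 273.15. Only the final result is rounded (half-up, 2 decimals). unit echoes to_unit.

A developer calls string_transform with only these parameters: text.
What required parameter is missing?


Required parameters: text, operation
Provided: text
Missing: operation
operation


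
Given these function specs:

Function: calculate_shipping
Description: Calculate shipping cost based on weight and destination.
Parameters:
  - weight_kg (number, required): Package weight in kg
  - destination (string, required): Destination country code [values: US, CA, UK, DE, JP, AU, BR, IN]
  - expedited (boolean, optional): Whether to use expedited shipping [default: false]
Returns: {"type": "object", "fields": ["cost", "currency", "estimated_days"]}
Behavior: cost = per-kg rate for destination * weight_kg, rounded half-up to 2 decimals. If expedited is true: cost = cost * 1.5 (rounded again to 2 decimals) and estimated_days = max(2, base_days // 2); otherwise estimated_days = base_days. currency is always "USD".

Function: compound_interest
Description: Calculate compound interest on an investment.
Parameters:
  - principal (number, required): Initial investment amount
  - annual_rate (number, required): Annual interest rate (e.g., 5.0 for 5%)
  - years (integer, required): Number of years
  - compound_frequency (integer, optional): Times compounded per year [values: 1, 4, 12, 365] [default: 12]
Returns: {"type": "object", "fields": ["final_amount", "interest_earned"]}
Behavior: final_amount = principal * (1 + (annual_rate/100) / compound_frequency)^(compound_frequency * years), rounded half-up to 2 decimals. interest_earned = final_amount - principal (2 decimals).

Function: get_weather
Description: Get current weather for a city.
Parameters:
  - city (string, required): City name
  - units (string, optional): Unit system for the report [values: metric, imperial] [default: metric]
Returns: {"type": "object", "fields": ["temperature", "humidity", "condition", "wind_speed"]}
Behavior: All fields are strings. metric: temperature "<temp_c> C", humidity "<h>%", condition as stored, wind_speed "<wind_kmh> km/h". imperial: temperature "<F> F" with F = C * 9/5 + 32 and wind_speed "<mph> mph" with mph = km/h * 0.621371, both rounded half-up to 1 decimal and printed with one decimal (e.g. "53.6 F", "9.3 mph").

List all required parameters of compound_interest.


Parameters of compound_interest and their required/optional flag:
  principal: required
  annual_rate: required
  years: required
  compound_frequency: optional
annual_rate, principal, years


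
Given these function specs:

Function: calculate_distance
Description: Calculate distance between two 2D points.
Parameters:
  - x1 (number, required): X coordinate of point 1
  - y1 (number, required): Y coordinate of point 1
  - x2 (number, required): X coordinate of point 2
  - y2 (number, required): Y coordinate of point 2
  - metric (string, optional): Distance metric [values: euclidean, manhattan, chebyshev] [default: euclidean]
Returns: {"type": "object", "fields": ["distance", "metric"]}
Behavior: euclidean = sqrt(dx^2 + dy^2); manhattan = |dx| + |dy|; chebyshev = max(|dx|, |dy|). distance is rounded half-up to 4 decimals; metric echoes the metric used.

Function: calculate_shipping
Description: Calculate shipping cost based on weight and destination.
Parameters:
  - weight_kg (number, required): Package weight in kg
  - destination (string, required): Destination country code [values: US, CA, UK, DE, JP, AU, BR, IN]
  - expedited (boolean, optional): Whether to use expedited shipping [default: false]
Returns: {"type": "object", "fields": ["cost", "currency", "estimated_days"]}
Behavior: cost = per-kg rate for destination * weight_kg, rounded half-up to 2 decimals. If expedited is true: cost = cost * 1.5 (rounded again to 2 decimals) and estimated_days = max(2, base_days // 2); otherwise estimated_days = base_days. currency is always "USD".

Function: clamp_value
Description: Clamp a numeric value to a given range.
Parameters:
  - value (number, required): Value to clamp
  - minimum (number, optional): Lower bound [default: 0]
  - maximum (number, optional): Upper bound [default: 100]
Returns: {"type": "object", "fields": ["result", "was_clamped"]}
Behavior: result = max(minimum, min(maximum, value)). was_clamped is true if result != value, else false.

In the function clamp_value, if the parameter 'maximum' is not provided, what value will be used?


The clamp_value spec declares:
  - maximum (number, optional): Upper bound [default: 100]
Default:
100


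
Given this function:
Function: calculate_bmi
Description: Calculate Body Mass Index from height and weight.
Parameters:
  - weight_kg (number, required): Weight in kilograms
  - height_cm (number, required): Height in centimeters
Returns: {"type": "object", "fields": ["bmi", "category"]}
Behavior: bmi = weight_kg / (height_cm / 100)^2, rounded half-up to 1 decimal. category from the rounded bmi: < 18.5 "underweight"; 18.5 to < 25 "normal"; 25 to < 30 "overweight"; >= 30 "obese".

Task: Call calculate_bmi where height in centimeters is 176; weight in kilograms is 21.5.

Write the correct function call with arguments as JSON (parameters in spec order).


Mapping each described value to its parameter name:
  'Height in centimeters' -> height_cm = 176
  'Weight in kilograms' -> weight_kg = 21.5
calculate_bmi({"weight_kg": 21.5, "height_cm": 176})


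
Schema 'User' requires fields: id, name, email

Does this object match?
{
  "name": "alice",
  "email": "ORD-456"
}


Checking required fields...
Missing: id
Invalid - missing required field 'id'


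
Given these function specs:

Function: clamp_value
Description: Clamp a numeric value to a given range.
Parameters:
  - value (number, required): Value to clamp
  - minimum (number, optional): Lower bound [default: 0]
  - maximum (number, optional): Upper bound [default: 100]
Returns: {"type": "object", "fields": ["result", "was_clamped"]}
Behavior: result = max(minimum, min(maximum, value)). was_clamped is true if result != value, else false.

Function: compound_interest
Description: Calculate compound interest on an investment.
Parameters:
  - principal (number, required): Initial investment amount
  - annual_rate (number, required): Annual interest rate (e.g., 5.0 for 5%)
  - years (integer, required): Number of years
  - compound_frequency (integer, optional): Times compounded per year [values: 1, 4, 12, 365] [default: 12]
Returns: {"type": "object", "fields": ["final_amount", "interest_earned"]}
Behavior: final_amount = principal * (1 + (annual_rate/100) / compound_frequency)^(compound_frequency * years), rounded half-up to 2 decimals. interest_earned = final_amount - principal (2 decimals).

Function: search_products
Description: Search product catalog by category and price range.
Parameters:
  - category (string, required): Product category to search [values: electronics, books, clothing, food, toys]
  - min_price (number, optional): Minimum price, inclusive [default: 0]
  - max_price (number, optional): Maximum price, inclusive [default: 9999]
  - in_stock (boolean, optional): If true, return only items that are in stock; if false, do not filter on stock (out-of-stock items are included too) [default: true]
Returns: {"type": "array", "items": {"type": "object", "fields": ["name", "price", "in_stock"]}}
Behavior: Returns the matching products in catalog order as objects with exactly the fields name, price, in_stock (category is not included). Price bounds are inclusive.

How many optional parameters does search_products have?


Parameters of search_products: category (required), min_price (optional), max_price (optional), in_stock (optional)
Optional count:
3


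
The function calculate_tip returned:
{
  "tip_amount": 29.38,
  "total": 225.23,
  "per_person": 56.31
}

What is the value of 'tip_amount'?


29.38


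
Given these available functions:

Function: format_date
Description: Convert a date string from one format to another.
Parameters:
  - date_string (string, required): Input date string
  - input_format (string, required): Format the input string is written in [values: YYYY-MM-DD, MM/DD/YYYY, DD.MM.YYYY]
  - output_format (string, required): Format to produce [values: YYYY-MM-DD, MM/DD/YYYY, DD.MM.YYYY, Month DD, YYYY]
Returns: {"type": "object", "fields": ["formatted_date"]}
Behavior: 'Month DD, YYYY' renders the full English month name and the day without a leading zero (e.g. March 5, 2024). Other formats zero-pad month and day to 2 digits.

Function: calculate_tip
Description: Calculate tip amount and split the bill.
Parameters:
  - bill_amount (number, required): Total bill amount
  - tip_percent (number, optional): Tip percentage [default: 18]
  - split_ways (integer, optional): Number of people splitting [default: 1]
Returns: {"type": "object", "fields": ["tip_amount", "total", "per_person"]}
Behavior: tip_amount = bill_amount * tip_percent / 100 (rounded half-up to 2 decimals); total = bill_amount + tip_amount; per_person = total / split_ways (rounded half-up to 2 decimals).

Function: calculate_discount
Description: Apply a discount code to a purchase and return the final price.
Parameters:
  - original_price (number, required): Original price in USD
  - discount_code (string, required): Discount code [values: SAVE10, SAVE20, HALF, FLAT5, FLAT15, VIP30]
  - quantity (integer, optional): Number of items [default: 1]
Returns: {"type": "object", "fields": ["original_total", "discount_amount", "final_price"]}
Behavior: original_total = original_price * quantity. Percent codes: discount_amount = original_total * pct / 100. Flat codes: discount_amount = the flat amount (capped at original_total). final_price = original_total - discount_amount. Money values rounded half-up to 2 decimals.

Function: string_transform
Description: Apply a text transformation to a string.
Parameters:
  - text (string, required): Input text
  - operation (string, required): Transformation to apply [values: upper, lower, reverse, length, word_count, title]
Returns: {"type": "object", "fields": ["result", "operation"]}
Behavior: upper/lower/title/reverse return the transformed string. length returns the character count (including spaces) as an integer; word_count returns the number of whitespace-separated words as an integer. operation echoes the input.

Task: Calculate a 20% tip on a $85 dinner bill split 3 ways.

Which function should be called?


The task needs a function whose description is: Calculate tip amount and split the bill.
calculate_tip


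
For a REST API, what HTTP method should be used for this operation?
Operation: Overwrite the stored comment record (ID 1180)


GET = read, POST = create, PUT = update/replace, DELETE = remove
This operation is an update/replace.
PUT


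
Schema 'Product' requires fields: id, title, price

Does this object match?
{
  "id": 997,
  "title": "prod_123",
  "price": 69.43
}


Checking required fields... All present.
Valid - all required fields present


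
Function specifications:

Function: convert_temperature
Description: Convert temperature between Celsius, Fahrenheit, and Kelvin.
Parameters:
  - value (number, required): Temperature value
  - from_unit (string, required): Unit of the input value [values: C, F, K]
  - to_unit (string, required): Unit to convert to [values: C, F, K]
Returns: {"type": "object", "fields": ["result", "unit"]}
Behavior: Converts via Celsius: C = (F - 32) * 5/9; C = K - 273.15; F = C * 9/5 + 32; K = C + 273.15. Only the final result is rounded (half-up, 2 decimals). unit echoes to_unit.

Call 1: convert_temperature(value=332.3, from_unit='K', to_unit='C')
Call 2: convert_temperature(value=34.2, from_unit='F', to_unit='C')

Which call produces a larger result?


Call 1:
  To C: 332.3 - 273.15 = 59.15
  Target is C: 59.15
  Round to 2 decimals: 59.15
  -> 59.15 C
Call 2:
  To C: (34.2 - 32) * 5/9 = 1.222222
  Target is C: 1.222222
  Round to 2 decimals: 1.22
  -> 1.22 C
Call 1 (59.15 C)


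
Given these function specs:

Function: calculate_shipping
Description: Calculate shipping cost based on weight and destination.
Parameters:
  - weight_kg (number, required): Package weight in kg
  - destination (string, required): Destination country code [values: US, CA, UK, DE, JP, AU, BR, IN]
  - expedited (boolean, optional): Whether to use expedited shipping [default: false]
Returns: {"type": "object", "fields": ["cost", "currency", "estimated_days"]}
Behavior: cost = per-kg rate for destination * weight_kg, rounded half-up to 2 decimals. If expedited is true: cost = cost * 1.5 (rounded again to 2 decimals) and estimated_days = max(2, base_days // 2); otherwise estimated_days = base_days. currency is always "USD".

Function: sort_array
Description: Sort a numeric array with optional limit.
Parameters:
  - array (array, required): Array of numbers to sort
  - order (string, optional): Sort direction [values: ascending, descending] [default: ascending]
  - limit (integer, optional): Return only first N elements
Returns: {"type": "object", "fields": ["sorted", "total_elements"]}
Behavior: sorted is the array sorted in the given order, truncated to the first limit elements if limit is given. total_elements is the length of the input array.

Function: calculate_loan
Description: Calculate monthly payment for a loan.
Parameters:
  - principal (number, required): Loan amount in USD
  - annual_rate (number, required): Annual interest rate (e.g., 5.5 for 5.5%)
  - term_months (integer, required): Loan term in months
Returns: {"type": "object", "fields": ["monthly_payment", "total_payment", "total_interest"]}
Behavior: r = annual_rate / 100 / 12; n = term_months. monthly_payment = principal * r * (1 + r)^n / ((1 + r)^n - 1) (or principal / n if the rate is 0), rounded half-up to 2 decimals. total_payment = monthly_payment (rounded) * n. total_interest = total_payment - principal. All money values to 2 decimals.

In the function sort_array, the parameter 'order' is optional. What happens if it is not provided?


The sort_array spec declares:
  - order (string, optional): Sort direction [values: ascending, descending] [default: ascending]
It defaults to ascending


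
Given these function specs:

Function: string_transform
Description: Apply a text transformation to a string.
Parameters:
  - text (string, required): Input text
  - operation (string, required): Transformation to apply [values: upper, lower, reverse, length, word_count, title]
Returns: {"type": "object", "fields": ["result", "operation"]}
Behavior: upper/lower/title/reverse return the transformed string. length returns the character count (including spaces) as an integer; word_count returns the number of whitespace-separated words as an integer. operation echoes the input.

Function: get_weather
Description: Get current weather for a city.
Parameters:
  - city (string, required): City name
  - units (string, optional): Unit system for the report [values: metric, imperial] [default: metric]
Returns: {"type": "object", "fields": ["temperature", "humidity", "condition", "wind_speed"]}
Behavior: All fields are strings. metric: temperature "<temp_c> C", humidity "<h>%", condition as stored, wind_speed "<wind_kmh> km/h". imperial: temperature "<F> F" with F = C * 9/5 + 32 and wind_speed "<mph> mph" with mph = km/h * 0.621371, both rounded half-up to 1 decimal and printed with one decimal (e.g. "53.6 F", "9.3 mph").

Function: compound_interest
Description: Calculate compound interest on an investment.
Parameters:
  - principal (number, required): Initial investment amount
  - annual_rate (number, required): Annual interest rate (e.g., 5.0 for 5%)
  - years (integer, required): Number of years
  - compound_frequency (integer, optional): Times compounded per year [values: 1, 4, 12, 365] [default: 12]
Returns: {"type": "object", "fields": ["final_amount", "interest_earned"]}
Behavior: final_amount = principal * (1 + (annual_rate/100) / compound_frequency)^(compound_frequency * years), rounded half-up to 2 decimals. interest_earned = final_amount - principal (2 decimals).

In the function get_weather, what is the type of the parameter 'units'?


The get_weather spec declares:
  - units (string, optional): Unit system for the report [values: metric, imperial] [default: metric]
Type:
string


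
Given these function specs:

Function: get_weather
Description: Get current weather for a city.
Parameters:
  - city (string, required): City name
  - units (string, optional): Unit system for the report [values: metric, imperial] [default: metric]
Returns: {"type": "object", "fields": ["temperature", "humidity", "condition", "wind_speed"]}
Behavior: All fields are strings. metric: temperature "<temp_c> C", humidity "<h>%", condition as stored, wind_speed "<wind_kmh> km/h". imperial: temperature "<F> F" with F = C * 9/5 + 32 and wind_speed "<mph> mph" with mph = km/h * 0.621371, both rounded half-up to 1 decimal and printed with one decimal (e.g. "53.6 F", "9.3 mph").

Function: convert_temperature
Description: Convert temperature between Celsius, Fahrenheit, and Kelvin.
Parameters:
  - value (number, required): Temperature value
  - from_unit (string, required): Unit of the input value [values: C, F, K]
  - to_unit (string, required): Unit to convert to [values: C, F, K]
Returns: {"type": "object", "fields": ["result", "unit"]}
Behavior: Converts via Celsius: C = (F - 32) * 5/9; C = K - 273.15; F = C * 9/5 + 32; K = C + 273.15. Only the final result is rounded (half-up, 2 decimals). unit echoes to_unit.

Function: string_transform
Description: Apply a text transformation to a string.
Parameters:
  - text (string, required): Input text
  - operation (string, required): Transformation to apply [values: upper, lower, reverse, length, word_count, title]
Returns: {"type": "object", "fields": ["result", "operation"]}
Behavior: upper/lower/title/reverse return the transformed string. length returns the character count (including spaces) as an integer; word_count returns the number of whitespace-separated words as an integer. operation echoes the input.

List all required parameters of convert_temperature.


Parameters of convert_temperature and their required/optional flag:
  value: required
  from_unit: required
  to_unit: required
from_unit, to_unit, value


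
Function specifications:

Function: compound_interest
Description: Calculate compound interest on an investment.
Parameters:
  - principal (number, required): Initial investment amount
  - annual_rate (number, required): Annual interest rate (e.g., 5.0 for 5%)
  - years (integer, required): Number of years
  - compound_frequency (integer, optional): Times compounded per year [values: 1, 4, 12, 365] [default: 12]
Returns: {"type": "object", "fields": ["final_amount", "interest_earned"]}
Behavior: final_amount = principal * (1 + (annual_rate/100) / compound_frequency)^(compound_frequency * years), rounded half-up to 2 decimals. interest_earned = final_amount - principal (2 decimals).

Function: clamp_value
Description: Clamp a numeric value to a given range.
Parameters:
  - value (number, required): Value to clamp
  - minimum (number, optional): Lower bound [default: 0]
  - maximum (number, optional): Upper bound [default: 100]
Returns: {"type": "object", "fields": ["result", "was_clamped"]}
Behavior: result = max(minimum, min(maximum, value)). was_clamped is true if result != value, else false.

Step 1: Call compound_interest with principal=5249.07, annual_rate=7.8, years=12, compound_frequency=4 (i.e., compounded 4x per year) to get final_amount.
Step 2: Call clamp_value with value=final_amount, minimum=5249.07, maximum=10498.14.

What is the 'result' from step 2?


Step 1: compound_interest
  rate per period = 7.8/100/4 = 0.0195 (keep full precision); periods = 4 * 12 = 48
  (1 + 0.0195)^48 = 2.52689412
  final_amount = 5249.07 * 2.52689412 = 13263.844139 -> 13263.84
  interest_earned = 13263.84 - 5249.07 = 8014.77
  -> final_amount = 13263.84
Step 2: clamp_value(value=13263.84, minimum=5249.07, maximum=10498.14)
  result = max(5249.07, min(10498.14, 13263.84)) = max(5249.07, 10498.14) = 10498.14
  was_clamped = (10498.14 != 13263.84) = true
  -> result = 10498.14
10498.14


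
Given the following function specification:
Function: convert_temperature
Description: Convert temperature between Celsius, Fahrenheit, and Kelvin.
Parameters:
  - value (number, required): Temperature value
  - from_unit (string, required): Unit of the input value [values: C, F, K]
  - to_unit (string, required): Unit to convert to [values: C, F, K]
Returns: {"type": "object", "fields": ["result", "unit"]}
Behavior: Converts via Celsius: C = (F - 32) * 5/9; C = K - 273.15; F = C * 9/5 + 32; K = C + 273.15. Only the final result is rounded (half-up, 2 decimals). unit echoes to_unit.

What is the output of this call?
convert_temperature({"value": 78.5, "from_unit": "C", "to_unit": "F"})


Input already in C: 78.5
To F: 78.5 * 9/5 + 32 = 173.3
Round to 2 decimals: 173.3
Output:
{"result": 173.3, "unit": "F"}


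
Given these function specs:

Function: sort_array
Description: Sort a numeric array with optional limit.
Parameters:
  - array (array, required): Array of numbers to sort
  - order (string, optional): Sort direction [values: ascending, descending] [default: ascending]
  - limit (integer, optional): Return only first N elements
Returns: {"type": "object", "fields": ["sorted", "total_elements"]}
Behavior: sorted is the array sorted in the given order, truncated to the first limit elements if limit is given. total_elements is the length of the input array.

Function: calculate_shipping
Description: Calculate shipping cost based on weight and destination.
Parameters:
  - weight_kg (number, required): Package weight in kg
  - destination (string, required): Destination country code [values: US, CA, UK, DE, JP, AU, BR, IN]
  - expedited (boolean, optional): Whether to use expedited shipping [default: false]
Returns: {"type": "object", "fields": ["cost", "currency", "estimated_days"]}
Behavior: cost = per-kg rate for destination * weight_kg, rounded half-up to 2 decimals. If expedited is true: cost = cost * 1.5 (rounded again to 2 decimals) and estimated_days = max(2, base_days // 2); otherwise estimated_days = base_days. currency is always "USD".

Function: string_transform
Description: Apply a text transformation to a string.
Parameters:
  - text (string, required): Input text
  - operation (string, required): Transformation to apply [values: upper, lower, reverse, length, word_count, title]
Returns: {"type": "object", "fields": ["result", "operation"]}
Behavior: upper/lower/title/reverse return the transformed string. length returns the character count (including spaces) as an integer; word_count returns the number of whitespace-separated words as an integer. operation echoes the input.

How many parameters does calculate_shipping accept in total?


Parameters of calculate_shipping: weight_kg (required), destination (required), expedited (optional)
Total:
3


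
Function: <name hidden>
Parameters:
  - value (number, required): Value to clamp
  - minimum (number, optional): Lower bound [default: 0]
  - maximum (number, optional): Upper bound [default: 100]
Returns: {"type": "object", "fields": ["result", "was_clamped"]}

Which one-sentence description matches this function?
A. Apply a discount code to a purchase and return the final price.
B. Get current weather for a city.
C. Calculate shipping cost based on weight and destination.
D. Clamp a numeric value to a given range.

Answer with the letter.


Parameters value, minimum, maximum and return ["result", "was_clamped"] fit: Clamp a numeric value to a given range.
D


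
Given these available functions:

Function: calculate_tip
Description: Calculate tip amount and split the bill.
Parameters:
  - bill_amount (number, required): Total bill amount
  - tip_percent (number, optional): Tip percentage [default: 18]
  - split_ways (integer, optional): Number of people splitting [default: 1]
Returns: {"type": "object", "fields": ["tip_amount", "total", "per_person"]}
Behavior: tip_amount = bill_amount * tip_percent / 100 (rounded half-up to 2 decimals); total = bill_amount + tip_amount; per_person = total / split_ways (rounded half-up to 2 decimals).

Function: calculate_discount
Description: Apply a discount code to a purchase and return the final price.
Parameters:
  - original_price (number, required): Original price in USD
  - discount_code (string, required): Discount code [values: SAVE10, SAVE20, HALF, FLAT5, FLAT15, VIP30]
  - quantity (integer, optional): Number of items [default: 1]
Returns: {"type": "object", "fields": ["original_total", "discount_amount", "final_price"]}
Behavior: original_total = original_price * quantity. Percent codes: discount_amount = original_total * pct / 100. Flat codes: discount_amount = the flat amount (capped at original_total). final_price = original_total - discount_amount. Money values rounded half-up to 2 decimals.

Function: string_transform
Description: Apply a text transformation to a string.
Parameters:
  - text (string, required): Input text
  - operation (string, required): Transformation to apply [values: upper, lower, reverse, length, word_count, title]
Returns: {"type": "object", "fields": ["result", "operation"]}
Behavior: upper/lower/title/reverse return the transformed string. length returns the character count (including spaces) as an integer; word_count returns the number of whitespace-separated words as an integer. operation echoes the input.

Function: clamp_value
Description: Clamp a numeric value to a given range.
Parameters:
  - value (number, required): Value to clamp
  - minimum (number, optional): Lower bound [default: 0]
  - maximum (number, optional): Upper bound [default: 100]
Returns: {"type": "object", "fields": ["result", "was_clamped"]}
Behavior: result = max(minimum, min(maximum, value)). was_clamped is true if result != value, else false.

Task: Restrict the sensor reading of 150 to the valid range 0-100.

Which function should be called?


The task needs a function whose description is: Clamp a numeric value to a given range.
clamp_value


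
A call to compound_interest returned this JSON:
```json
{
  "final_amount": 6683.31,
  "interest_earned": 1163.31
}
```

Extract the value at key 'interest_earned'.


1163.31


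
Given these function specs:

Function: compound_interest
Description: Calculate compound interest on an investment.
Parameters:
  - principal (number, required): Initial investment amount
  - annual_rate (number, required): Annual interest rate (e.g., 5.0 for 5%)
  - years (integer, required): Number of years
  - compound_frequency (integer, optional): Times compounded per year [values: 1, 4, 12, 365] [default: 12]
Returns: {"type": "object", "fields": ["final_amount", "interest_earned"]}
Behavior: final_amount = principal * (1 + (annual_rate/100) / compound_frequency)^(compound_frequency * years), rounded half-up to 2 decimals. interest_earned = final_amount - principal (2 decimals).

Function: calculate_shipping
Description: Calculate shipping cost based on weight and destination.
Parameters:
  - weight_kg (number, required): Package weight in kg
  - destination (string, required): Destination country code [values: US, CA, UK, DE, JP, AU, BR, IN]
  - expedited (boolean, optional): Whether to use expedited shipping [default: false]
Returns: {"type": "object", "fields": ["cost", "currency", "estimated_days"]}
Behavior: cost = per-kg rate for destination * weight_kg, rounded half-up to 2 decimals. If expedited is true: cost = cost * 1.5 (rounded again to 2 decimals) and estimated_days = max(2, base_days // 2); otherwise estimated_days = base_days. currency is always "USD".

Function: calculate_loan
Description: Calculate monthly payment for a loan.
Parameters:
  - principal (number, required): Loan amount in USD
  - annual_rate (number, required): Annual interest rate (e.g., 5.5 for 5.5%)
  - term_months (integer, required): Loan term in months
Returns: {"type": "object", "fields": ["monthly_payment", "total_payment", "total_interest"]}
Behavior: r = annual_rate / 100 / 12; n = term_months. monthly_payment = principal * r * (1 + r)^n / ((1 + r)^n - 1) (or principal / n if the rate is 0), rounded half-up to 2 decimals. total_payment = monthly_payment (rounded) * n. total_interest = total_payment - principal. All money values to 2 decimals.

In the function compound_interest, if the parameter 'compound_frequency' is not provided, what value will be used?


The compound_interest spec declares:
  - compound_frequency (integer, optional): Times compounded per year [values: 1, 4, 12, 365] [default: 12]
Default:
12


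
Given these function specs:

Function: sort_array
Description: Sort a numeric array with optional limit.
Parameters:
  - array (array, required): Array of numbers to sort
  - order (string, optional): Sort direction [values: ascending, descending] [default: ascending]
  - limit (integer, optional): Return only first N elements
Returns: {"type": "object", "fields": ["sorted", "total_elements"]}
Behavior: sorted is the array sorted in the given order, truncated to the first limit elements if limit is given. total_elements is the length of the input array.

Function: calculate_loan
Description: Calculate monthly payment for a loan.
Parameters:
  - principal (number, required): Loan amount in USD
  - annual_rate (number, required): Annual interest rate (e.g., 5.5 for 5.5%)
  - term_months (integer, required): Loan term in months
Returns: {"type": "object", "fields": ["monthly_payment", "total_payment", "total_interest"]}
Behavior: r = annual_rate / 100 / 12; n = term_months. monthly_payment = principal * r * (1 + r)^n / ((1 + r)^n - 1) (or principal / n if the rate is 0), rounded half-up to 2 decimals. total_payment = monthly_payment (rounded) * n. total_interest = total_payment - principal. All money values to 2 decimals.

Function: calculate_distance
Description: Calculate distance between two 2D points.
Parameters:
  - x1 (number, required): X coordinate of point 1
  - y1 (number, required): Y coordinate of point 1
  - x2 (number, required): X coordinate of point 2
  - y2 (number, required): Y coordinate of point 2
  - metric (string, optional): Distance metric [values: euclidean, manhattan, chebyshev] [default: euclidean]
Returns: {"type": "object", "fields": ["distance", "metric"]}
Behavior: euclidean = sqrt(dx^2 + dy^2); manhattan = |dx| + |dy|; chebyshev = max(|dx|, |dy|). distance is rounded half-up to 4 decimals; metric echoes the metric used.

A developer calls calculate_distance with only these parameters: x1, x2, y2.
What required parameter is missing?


Required parameters: x1, y1, x2, y2
Provided: x1, x2, y2
Missing: y1
y1
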